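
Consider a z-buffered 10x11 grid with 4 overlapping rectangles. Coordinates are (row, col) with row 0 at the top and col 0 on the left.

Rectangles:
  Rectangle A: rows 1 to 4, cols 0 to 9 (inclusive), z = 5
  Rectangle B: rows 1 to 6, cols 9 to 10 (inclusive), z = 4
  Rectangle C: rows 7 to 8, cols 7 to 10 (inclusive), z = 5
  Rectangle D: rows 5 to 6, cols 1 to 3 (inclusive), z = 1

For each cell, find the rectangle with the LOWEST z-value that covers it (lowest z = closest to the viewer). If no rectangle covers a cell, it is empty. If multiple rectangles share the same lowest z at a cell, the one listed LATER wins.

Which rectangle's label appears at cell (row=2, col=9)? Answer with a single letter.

Answer: B

Derivation:
Check cell (2,9):
  A: rows 1-4 cols 0-9 z=5 -> covers; best now A (z=5)
  B: rows 1-6 cols 9-10 z=4 -> covers; best now B (z=4)
  C: rows 7-8 cols 7-10 -> outside (row miss)
  D: rows 5-6 cols 1-3 -> outside (row miss)
Winner: B at z=4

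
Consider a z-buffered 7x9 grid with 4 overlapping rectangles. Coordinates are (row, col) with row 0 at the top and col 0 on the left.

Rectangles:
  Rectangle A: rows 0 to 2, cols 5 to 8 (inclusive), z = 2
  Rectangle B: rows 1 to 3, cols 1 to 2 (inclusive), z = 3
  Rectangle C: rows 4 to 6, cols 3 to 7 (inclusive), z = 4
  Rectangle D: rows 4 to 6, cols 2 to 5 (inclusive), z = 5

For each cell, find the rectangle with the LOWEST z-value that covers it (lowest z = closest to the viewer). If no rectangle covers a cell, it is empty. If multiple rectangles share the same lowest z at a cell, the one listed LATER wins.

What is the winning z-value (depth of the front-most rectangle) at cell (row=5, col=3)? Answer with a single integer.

Check cell (5,3):
  A: rows 0-2 cols 5-8 -> outside (row miss)
  B: rows 1-3 cols 1-2 -> outside (row miss)
  C: rows 4-6 cols 3-7 z=4 -> covers; best now C (z=4)
  D: rows 4-6 cols 2-5 z=5 -> covers; best now C (z=4)
Winner: C at z=4

Answer: 4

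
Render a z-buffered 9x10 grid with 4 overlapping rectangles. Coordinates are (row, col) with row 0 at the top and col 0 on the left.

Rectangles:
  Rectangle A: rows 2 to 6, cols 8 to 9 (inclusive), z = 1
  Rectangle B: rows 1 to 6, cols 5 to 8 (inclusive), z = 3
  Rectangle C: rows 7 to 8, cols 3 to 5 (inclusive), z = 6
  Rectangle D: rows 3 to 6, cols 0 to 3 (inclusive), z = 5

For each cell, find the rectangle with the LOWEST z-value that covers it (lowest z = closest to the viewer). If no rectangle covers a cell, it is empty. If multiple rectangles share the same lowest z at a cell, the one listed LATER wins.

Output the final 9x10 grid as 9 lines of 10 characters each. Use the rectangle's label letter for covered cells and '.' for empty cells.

..........
.....BBBB.
.....BBBAA
DDDD.BBBAA
DDDD.BBBAA
DDDD.BBBAA
DDDD.BBBAA
...CCC....
...CCC....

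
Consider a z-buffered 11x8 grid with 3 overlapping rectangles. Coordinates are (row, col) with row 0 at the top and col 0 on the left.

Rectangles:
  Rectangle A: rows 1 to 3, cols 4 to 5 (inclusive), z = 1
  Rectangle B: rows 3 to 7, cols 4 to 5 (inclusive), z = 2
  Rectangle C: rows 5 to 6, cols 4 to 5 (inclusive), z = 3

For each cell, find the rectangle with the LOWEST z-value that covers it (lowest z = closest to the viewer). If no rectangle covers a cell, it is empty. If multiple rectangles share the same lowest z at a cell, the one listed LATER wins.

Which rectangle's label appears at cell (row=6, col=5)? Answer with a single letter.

Answer: B

Derivation:
Check cell (6,5):
  A: rows 1-3 cols 4-5 -> outside (row miss)
  B: rows 3-7 cols 4-5 z=2 -> covers; best now B (z=2)
  C: rows 5-6 cols 4-5 z=3 -> covers; best now B (z=2)
Winner: B at z=2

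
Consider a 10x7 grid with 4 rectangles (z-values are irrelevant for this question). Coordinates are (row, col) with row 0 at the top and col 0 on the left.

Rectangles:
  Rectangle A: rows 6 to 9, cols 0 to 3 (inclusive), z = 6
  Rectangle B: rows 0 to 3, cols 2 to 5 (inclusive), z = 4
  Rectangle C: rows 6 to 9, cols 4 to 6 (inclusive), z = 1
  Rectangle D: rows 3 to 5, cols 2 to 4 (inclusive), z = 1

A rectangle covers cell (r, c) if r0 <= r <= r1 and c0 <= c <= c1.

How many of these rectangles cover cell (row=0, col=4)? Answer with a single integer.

Check cell (0,4):
  A: rows 6-9 cols 0-3 -> outside (row miss)
  B: rows 0-3 cols 2-5 -> covers
  C: rows 6-9 cols 4-6 -> outside (row miss)
  D: rows 3-5 cols 2-4 -> outside (row miss)
Count covering = 1

Answer: 1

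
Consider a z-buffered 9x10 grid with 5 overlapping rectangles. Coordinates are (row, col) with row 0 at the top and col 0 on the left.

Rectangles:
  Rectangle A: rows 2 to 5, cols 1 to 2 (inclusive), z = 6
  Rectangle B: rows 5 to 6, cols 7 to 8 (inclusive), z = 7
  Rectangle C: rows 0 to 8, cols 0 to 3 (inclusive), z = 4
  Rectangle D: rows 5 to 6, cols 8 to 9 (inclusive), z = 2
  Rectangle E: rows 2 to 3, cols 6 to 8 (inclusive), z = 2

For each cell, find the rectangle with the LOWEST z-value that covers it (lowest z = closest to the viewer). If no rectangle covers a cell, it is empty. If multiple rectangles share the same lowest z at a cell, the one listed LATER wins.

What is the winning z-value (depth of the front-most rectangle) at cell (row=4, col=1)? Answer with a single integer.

Check cell (4,1):
  A: rows 2-5 cols 1-2 z=6 -> covers; best now A (z=6)
  B: rows 5-6 cols 7-8 -> outside (row miss)
  C: rows 0-8 cols 0-3 z=4 -> covers; best now C (z=4)
  D: rows 5-6 cols 8-9 -> outside (row miss)
  E: rows 2-3 cols 6-8 -> outside (row miss)
Winner: C at z=4

Answer: 4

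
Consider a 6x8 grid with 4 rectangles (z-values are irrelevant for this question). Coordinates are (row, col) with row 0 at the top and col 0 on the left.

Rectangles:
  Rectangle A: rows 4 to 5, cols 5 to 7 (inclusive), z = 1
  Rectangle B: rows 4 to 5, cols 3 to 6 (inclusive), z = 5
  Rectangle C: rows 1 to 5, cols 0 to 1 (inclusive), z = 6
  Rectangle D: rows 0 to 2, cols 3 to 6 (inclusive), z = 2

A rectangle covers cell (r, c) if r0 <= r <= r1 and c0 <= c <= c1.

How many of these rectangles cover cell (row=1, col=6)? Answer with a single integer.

Answer: 1

Derivation:
Check cell (1,6):
  A: rows 4-5 cols 5-7 -> outside (row miss)
  B: rows 4-5 cols 3-6 -> outside (row miss)
  C: rows 1-5 cols 0-1 -> outside (col miss)
  D: rows 0-2 cols 3-6 -> covers
Count covering = 1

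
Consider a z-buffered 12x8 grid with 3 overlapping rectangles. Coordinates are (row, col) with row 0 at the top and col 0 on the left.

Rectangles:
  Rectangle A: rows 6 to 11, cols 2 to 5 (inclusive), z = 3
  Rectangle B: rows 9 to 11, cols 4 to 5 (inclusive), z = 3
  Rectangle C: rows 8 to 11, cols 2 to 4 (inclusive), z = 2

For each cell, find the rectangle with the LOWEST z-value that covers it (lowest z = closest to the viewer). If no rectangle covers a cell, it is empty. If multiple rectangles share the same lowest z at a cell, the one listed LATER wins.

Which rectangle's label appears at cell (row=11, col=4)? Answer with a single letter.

Check cell (11,4):
  A: rows 6-11 cols 2-5 z=3 -> covers; best now A (z=3)
  B: rows 9-11 cols 4-5 z=3 -> covers; best now B (z=3)
  C: rows 8-11 cols 2-4 z=2 -> covers; best now C (z=2)
Winner: C at z=2

Answer: C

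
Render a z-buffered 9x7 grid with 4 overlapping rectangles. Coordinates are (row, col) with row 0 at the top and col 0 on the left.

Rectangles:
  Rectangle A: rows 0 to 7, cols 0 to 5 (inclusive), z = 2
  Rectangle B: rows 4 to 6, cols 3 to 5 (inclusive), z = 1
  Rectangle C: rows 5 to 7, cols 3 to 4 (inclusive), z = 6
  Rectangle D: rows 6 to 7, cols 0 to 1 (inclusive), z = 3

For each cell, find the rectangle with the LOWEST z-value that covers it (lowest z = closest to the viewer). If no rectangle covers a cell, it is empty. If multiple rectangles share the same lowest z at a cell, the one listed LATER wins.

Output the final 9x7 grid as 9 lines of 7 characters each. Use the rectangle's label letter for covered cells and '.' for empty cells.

AAAAAA.
AAAAAA.
AAAAAA.
AAAAAA.
AAABBB.
AAABBB.
AAABBB.
AAAAAA.
.......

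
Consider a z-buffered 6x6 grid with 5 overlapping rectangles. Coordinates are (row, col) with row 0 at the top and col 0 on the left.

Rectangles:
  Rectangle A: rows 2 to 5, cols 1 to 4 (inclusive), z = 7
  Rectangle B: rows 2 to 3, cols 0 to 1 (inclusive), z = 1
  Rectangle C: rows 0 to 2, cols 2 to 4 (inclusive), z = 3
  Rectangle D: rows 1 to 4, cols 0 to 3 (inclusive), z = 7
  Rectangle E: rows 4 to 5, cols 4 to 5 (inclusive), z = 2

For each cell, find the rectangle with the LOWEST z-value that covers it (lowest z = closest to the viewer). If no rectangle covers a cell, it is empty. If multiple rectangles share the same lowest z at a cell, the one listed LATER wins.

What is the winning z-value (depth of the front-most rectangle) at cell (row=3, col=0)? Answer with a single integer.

Check cell (3,0):
  A: rows 2-5 cols 1-4 -> outside (col miss)
  B: rows 2-3 cols 0-1 z=1 -> covers; best now B (z=1)
  C: rows 0-2 cols 2-4 -> outside (row miss)
  D: rows 1-4 cols 0-3 z=7 -> covers; best now B (z=1)
  E: rows 4-5 cols 4-5 -> outside (row miss)
Winner: B at z=1

Answer: 1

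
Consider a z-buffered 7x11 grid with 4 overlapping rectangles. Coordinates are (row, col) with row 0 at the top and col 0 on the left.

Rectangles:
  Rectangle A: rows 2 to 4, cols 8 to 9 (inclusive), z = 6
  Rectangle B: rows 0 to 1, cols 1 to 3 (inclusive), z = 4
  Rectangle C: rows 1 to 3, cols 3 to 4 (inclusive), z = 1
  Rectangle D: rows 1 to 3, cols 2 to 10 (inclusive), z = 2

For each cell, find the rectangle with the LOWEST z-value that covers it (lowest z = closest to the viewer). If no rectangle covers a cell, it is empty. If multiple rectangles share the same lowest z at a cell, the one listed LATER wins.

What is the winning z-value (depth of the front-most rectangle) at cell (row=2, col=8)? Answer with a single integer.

Answer: 2

Derivation:
Check cell (2,8):
  A: rows 2-4 cols 8-9 z=6 -> covers; best now A (z=6)
  B: rows 0-1 cols 1-3 -> outside (row miss)
  C: rows 1-3 cols 3-4 -> outside (col miss)
  D: rows 1-3 cols 2-10 z=2 -> covers; best now D (z=2)
Winner: D at z=2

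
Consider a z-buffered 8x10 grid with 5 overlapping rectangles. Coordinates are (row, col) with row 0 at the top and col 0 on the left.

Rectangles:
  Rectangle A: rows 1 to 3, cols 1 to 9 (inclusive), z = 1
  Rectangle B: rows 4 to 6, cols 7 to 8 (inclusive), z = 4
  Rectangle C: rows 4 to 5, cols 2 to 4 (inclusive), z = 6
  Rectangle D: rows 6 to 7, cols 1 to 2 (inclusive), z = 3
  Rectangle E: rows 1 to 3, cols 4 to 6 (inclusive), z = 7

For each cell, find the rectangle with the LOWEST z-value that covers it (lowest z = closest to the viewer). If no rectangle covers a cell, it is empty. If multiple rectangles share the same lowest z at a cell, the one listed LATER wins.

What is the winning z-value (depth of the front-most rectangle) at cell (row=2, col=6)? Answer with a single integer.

Check cell (2,6):
  A: rows 1-3 cols 1-9 z=1 -> covers; best now A (z=1)
  B: rows 4-6 cols 7-8 -> outside (row miss)
  C: rows 4-5 cols 2-4 -> outside (row miss)
  D: rows 6-7 cols 1-2 -> outside (row miss)
  E: rows 1-3 cols 4-6 z=7 -> covers; best now A (z=1)
Winner: A at z=1

Answer: 1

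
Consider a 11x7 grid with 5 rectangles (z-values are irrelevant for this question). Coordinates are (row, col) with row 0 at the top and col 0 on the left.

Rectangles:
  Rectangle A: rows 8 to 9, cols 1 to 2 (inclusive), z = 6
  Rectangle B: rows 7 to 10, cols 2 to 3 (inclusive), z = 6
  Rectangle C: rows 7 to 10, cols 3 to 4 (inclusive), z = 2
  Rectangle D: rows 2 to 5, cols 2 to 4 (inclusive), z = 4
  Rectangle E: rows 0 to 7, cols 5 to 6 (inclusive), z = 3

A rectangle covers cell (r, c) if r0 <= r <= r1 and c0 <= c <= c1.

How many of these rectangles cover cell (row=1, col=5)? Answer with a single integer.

Answer: 1

Derivation:
Check cell (1,5):
  A: rows 8-9 cols 1-2 -> outside (row miss)
  B: rows 7-10 cols 2-3 -> outside (row miss)
  C: rows 7-10 cols 3-4 -> outside (row miss)
  D: rows 2-5 cols 2-4 -> outside (row miss)
  E: rows 0-7 cols 5-6 -> covers
Count covering = 1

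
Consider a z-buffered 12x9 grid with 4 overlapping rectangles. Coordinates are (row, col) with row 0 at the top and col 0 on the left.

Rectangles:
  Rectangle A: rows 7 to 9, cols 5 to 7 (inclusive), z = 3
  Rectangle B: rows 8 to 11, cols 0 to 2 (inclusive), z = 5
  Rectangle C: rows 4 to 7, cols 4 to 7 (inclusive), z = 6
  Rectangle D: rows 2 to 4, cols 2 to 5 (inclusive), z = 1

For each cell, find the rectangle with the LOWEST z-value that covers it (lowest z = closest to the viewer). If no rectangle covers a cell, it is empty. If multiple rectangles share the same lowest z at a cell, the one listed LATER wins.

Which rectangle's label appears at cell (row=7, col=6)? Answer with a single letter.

Check cell (7,6):
  A: rows 7-9 cols 5-7 z=3 -> covers; best now A (z=3)
  B: rows 8-11 cols 0-2 -> outside (row miss)
  C: rows 4-7 cols 4-7 z=6 -> covers; best now A (z=3)
  D: rows 2-4 cols 2-5 -> outside (row miss)
Winner: A at z=3

Answer: A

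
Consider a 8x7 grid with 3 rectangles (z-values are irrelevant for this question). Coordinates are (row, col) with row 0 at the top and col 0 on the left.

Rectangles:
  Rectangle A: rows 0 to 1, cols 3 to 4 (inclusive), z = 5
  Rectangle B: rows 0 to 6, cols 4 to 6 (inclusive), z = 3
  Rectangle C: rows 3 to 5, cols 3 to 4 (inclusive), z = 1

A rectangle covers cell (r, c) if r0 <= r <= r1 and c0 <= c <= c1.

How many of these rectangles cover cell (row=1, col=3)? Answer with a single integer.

Answer: 1

Derivation:
Check cell (1,3):
  A: rows 0-1 cols 3-4 -> covers
  B: rows 0-6 cols 4-6 -> outside (col miss)
  C: rows 3-5 cols 3-4 -> outside (row miss)
Count covering = 1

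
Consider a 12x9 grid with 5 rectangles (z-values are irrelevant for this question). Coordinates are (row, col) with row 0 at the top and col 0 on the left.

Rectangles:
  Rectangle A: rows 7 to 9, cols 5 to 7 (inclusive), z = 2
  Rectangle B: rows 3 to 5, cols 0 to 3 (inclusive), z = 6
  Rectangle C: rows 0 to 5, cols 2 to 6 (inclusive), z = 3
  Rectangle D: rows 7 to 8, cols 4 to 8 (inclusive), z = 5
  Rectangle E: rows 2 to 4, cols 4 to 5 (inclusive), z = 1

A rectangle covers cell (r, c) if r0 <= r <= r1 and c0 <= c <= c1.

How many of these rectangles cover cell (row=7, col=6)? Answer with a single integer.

Check cell (7,6):
  A: rows 7-9 cols 5-7 -> covers
  B: rows 3-5 cols 0-3 -> outside (row miss)
  C: rows 0-5 cols 2-6 -> outside (row miss)
  D: rows 7-8 cols 4-8 -> covers
  E: rows 2-4 cols 4-5 -> outside (row miss)
Count covering = 2

Answer: 2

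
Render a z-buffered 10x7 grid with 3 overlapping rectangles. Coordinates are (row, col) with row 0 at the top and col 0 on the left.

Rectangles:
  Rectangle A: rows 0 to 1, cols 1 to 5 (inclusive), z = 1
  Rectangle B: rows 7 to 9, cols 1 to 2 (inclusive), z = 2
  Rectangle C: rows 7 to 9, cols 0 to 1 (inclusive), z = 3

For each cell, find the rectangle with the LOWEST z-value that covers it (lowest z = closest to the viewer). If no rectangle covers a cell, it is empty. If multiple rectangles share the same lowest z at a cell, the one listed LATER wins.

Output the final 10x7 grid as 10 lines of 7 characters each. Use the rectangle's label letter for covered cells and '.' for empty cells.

.AAAAA.
.AAAAA.
.......
.......
.......
.......
.......
CBB....
CBB....
CBB....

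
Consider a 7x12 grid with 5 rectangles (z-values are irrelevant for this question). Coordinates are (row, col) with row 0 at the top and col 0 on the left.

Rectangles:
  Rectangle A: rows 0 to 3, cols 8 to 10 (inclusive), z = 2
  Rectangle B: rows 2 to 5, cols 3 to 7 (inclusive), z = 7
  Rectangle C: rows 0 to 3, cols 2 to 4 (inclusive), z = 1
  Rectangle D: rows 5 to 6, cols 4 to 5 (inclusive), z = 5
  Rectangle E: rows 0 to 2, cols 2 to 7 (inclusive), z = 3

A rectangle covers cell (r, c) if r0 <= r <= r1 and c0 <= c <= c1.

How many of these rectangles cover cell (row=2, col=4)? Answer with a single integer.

Answer: 3

Derivation:
Check cell (2,4):
  A: rows 0-3 cols 8-10 -> outside (col miss)
  B: rows 2-5 cols 3-7 -> covers
  C: rows 0-3 cols 2-4 -> covers
  D: rows 5-6 cols 4-5 -> outside (row miss)
  E: rows 0-2 cols 2-7 -> covers
Count covering = 3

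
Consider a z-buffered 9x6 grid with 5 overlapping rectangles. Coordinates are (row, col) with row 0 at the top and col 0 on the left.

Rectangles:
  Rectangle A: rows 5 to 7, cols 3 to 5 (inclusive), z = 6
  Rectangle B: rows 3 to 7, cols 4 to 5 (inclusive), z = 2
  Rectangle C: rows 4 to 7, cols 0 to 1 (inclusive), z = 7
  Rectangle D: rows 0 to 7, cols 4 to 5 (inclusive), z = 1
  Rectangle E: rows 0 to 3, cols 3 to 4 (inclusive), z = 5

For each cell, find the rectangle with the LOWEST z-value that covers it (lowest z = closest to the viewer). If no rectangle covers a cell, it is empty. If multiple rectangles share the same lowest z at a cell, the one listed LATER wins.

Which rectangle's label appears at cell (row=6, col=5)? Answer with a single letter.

Answer: D

Derivation:
Check cell (6,5):
  A: rows 5-7 cols 3-5 z=6 -> covers; best now A (z=6)
  B: rows 3-7 cols 4-5 z=2 -> covers; best now B (z=2)
  C: rows 4-7 cols 0-1 -> outside (col miss)
  D: rows 0-7 cols 4-5 z=1 -> covers; best now D (z=1)
  E: rows 0-3 cols 3-4 -> outside (row miss)
Winner: D at z=1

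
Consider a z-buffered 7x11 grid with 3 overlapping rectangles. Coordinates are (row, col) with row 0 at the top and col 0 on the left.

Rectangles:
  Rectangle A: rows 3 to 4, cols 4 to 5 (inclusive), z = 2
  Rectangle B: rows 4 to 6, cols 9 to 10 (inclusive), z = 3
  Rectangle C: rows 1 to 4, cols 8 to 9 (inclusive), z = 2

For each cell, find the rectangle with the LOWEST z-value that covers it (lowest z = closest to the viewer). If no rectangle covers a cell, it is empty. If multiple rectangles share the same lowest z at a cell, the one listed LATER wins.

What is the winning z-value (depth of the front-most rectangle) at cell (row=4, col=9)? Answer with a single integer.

Answer: 2

Derivation:
Check cell (4,9):
  A: rows 3-4 cols 4-5 -> outside (col miss)
  B: rows 4-6 cols 9-10 z=3 -> covers; best now B (z=3)
  C: rows 1-4 cols 8-9 z=2 -> covers; best now C (z=2)
Winner: C at z=2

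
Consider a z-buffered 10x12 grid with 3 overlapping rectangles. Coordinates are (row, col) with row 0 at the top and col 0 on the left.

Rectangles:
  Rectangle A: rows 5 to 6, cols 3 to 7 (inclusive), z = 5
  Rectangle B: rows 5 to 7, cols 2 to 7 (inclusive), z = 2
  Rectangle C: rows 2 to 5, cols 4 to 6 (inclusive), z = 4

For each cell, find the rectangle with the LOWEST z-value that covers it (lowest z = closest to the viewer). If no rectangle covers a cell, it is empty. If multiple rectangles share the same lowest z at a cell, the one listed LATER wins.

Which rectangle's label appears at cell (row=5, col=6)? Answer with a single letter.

Check cell (5,6):
  A: rows 5-6 cols 3-7 z=5 -> covers; best now A (z=5)
  B: rows 5-7 cols 2-7 z=2 -> covers; best now B (z=2)
  C: rows 2-5 cols 4-6 z=4 -> covers; best now B (z=2)
Winner: B at z=2

Answer: B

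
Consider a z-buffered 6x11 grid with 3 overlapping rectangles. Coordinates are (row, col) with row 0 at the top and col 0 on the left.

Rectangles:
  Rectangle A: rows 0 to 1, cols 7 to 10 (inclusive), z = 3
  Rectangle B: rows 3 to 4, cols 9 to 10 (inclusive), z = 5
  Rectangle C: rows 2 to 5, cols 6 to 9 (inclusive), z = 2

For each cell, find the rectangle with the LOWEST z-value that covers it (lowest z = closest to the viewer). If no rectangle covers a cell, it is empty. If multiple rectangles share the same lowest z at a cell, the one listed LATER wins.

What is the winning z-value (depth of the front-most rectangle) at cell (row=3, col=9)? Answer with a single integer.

Check cell (3,9):
  A: rows 0-1 cols 7-10 -> outside (row miss)
  B: rows 3-4 cols 9-10 z=5 -> covers; best now B (z=5)
  C: rows 2-5 cols 6-9 z=2 -> covers; best now C (z=2)
Winner: C at z=2

Answer: 2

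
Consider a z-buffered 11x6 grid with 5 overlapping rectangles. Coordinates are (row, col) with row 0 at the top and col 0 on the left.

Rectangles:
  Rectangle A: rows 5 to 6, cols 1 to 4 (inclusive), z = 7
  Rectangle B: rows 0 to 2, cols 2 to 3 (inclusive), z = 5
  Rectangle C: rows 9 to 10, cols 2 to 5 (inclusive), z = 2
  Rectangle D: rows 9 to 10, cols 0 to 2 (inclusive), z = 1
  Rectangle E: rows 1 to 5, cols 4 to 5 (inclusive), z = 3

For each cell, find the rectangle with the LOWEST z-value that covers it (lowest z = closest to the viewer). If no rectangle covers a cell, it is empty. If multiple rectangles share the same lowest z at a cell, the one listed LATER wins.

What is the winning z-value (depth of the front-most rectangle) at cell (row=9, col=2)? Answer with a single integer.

Answer: 1

Derivation:
Check cell (9,2):
  A: rows 5-6 cols 1-4 -> outside (row miss)
  B: rows 0-2 cols 2-3 -> outside (row miss)
  C: rows 9-10 cols 2-5 z=2 -> covers; best now C (z=2)
  D: rows 9-10 cols 0-2 z=1 -> covers; best now D (z=1)
  E: rows 1-5 cols 4-5 -> outside (row miss)
Winner: D at z=1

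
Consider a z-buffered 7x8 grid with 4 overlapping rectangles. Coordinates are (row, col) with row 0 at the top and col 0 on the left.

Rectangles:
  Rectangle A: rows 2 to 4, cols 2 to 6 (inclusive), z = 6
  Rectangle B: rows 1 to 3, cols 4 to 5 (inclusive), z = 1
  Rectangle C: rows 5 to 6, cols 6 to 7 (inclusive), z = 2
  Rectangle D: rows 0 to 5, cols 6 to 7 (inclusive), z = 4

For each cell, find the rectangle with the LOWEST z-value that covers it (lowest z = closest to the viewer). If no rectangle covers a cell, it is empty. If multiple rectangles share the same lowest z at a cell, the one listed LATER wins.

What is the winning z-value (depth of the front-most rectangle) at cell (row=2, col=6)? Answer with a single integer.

Answer: 4

Derivation:
Check cell (2,6):
  A: rows 2-4 cols 2-6 z=6 -> covers; best now A (z=6)
  B: rows 1-3 cols 4-5 -> outside (col miss)
  C: rows 5-6 cols 6-7 -> outside (row miss)
  D: rows 0-5 cols 6-7 z=4 -> covers; best now D (z=4)
Winner: D at z=4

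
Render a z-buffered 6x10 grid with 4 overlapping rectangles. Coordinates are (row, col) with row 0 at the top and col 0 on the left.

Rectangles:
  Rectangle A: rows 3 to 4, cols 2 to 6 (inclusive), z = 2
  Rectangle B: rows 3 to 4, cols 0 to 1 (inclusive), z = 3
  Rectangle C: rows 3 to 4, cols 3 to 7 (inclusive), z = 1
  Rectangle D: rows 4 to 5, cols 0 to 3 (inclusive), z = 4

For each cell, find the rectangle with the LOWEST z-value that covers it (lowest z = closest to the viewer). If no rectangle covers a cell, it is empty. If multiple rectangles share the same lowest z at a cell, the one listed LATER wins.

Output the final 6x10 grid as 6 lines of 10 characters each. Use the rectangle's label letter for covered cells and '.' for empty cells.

..........
..........
..........
BBACCCCC..
BBACCCCC..
DDDD......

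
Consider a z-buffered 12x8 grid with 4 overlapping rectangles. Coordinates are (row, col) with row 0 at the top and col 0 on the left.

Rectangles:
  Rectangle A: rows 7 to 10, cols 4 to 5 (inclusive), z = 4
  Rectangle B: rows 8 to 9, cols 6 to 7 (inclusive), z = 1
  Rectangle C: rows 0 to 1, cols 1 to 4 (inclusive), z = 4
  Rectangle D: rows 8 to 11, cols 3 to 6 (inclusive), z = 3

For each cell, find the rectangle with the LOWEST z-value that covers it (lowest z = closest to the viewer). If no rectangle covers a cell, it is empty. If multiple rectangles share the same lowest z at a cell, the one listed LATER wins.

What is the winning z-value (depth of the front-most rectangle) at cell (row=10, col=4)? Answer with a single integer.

Answer: 3

Derivation:
Check cell (10,4):
  A: rows 7-10 cols 4-5 z=4 -> covers; best now A (z=4)
  B: rows 8-9 cols 6-7 -> outside (row miss)
  C: rows 0-1 cols 1-4 -> outside (row miss)
  D: rows 8-11 cols 3-6 z=3 -> covers; best now D (z=3)
Winner: D at z=3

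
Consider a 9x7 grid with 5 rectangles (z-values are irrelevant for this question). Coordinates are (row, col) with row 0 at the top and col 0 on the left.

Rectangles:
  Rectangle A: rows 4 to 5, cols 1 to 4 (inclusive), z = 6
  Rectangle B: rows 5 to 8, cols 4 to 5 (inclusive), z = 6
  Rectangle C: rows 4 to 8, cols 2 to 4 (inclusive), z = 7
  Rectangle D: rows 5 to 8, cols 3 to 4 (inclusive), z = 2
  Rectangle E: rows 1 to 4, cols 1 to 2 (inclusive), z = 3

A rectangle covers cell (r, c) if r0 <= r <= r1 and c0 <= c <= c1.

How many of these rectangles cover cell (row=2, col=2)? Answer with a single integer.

Check cell (2,2):
  A: rows 4-5 cols 1-4 -> outside (row miss)
  B: rows 5-8 cols 4-5 -> outside (row miss)
  C: rows 4-8 cols 2-4 -> outside (row miss)
  D: rows 5-8 cols 3-4 -> outside (row miss)
  E: rows 1-4 cols 1-2 -> covers
Count covering = 1

Answer: 1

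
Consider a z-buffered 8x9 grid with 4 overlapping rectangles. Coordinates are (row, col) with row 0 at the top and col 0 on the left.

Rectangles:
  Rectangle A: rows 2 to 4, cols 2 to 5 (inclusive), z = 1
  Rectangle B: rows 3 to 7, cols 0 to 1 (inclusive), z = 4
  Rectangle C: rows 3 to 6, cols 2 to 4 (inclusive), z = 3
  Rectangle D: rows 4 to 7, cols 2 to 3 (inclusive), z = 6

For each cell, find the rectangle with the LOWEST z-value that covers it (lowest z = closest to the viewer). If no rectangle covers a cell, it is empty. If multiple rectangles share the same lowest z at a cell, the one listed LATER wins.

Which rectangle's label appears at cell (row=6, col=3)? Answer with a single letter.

Answer: C

Derivation:
Check cell (6,3):
  A: rows 2-4 cols 2-5 -> outside (row miss)
  B: rows 3-7 cols 0-1 -> outside (col miss)
  C: rows 3-6 cols 2-4 z=3 -> covers; best now C (z=3)
  D: rows 4-7 cols 2-3 z=6 -> covers; best now C (z=3)
Winner: C at z=3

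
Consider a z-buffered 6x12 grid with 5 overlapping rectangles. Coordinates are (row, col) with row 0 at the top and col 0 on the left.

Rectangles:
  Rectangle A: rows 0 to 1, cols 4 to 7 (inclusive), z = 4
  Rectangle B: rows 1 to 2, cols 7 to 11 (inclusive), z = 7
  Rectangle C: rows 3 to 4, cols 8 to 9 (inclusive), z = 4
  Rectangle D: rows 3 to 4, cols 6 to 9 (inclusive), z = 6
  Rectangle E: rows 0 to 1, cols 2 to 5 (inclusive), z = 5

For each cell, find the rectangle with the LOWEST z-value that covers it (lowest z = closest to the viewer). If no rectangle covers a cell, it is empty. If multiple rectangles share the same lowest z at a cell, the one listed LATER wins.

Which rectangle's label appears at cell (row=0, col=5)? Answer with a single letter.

Check cell (0,5):
  A: rows 0-1 cols 4-7 z=4 -> covers; best now A (z=4)
  B: rows 1-2 cols 7-11 -> outside (row miss)
  C: rows 3-4 cols 8-9 -> outside (row miss)
  D: rows 3-4 cols 6-9 -> outside (row miss)
  E: rows 0-1 cols 2-5 z=5 -> covers; best now A (z=4)
Winner: A at z=4

Answer: A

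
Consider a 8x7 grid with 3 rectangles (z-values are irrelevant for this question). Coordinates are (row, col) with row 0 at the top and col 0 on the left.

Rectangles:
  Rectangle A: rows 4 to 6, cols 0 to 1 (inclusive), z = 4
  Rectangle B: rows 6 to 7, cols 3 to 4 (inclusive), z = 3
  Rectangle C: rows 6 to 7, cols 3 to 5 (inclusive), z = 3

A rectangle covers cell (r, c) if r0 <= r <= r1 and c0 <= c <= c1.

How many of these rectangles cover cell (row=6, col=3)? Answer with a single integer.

Answer: 2

Derivation:
Check cell (6,3):
  A: rows 4-6 cols 0-1 -> outside (col miss)
  B: rows 6-7 cols 3-4 -> covers
  C: rows 6-7 cols 3-5 -> covers
Count covering = 2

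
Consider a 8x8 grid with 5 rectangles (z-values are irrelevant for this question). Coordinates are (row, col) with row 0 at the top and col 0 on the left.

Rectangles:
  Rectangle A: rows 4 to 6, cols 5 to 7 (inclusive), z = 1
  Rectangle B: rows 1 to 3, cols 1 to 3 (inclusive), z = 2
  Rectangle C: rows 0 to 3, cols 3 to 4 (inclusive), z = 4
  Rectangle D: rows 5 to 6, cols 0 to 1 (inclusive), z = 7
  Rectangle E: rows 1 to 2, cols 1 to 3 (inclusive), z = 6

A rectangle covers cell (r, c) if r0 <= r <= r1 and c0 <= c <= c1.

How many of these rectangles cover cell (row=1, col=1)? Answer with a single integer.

Answer: 2

Derivation:
Check cell (1,1):
  A: rows 4-6 cols 5-7 -> outside (row miss)
  B: rows 1-3 cols 1-3 -> covers
  C: rows 0-3 cols 3-4 -> outside (col miss)
  D: rows 5-6 cols 0-1 -> outside (row miss)
  E: rows 1-2 cols 1-3 -> covers
Count covering = 2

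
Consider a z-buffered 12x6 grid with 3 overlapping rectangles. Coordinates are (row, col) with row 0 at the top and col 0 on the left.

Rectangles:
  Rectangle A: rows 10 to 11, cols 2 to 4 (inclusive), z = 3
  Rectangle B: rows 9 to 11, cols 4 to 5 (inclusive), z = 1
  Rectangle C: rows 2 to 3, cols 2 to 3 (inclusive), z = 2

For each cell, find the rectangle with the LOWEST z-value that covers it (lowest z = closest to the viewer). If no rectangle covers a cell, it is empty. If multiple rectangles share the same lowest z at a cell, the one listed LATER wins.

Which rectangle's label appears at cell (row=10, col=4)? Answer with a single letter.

Answer: B

Derivation:
Check cell (10,4):
  A: rows 10-11 cols 2-4 z=3 -> covers; best now A (z=3)
  B: rows 9-11 cols 4-5 z=1 -> covers; best now B (z=1)
  C: rows 2-3 cols 2-3 -> outside (row miss)
Winner: B at z=1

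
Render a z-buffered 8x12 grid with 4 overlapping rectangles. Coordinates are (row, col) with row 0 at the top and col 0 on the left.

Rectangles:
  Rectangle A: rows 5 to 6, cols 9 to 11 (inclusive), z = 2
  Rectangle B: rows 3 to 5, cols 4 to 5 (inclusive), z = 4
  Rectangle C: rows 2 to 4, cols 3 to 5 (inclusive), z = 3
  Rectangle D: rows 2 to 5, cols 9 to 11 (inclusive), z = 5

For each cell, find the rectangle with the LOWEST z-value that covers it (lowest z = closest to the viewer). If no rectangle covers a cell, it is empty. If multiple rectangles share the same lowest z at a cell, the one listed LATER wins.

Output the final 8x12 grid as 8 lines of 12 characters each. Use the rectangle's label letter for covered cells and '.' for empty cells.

............
............
...CCC...DDD
...CCC...DDD
...CCC...DDD
....BB...AAA
.........AAA
............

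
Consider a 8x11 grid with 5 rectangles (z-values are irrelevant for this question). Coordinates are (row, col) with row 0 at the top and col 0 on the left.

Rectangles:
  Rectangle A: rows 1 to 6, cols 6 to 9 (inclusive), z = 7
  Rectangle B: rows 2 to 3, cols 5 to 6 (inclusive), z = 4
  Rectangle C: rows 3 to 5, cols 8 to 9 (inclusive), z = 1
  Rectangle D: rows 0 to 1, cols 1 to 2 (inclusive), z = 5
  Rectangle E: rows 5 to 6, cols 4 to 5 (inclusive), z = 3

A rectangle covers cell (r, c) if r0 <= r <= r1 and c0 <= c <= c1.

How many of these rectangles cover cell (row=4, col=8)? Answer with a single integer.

Answer: 2

Derivation:
Check cell (4,8):
  A: rows 1-6 cols 6-9 -> covers
  B: rows 2-3 cols 5-6 -> outside (row miss)
  C: rows 3-5 cols 8-9 -> covers
  D: rows 0-1 cols 1-2 -> outside (row miss)
  E: rows 5-6 cols 4-5 -> outside (row miss)
Count covering = 2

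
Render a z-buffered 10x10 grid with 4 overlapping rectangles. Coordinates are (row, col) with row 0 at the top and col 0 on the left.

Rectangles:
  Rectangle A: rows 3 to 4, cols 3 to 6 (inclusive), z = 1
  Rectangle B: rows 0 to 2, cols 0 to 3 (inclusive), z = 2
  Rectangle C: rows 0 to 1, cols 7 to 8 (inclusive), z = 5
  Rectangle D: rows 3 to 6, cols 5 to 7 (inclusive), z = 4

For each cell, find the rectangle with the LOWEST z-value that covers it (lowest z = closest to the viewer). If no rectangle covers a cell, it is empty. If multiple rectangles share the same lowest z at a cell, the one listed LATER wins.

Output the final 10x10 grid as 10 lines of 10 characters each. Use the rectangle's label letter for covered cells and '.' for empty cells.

BBBB...CC.
BBBB...CC.
BBBB......
...AAAAD..
...AAAAD..
.....DDD..
.....DDD..
..........
..........
..........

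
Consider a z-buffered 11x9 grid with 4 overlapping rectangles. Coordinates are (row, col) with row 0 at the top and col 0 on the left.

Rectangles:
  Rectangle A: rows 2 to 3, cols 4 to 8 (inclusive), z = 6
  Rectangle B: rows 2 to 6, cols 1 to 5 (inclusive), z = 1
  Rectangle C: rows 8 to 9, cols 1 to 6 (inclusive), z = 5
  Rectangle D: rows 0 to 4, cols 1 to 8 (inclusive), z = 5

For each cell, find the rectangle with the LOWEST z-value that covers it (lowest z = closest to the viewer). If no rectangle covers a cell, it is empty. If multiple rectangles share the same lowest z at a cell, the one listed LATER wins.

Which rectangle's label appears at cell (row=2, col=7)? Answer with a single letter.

Check cell (2,7):
  A: rows 2-3 cols 4-8 z=6 -> covers; best now A (z=6)
  B: rows 2-6 cols 1-5 -> outside (col miss)
  C: rows 8-9 cols 1-6 -> outside (row miss)
  D: rows 0-4 cols 1-8 z=5 -> covers; best now D (z=5)
Winner: D at z=5

Answer: D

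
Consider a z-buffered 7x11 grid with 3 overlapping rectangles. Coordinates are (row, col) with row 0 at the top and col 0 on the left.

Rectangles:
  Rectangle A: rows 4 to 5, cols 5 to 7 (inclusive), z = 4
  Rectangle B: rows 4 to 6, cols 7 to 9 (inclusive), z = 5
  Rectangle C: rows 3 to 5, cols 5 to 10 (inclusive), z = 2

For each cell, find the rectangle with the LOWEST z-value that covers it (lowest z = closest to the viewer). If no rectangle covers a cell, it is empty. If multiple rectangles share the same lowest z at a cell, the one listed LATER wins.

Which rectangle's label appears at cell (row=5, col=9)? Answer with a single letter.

Check cell (5,9):
  A: rows 4-5 cols 5-7 -> outside (col miss)
  B: rows 4-6 cols 7-9 z=5 -> covers; best now B (z=5)
  C: rows 3-5 cols 5-10 z=2 -> covers; best now C (z=2)
Winner: C at z=2

Answer: C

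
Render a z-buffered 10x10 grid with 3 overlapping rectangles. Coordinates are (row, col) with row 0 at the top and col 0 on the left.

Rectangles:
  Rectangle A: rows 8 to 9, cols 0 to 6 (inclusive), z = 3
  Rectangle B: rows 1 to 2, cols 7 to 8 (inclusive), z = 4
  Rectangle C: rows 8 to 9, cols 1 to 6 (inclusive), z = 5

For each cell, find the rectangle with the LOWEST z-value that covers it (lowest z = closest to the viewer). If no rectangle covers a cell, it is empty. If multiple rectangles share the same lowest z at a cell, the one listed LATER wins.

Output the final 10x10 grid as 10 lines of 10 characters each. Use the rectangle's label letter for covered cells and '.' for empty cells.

..........
.......BB.
.......BB.
..........
..........
..........
..........
..........
AAAAAAA...
AAAAAAA...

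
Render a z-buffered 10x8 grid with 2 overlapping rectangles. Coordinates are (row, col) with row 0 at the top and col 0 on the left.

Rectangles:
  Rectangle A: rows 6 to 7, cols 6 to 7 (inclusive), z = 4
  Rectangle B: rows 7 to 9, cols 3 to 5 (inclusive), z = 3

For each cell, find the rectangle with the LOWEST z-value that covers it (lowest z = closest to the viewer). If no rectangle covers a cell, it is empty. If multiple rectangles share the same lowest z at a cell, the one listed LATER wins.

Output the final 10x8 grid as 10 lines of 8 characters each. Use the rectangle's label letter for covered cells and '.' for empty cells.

........
........
........
........
........
........
......AA
...BBBAA
...BBB..
...BBB..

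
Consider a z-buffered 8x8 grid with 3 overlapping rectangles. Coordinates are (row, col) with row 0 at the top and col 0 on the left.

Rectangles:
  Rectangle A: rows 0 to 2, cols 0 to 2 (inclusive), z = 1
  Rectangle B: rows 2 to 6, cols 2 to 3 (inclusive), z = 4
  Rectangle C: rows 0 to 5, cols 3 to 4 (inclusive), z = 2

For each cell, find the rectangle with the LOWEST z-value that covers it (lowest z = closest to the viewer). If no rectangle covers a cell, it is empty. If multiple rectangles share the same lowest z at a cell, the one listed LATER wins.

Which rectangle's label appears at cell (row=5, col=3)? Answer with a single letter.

Answer: C

Derivation:
Check cell (5,3):
  A: rows 0-2 cols 0-2 -> outside (row miss)
  B: rows 2-6 cols 2-3 z=4 -> covers; best now B (z=4)
  C: rows 0-5 cols 3-4 z=2 -> covers; best now C (z=2)
Winner: C at z=2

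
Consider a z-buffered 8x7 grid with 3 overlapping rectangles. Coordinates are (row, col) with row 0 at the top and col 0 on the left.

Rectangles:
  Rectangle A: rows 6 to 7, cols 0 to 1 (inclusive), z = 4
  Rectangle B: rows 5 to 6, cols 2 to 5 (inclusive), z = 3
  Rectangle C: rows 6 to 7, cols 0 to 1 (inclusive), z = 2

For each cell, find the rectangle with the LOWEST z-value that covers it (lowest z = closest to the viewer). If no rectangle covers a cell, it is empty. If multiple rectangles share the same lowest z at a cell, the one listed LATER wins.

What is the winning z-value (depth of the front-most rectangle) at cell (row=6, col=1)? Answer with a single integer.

Check cell (6,1):
  A: rows 6-7 cols 0-1 z=4 -> covers; best now A (z=4)
  B: rows 5-6 cols 2-5 -> outside (col miss)
  C: rows 6-7 cols 0-1 z=2 -> covers; best now C (z=2)
Winner: C at z=2

Answer: 2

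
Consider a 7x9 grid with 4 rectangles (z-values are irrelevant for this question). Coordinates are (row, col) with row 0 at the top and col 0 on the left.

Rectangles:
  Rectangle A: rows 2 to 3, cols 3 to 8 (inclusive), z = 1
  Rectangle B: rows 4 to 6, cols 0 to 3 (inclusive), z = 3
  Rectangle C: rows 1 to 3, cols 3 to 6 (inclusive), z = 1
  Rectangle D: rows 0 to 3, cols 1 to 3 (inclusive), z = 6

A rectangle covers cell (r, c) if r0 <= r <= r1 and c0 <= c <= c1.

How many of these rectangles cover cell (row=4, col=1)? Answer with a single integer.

Answer: 1

Derivation:
Check cell (4,1):
  A: rows 2-3 cols 3-8 -> outside (row miss)
  B: rows 4-6 cols 0-3 -> covers
  C: rows 1-3 cols 3-6 -> outside (row miss)
  D: rows 0-3 cols 1-3 -> outside (row miss)
Count covering = 1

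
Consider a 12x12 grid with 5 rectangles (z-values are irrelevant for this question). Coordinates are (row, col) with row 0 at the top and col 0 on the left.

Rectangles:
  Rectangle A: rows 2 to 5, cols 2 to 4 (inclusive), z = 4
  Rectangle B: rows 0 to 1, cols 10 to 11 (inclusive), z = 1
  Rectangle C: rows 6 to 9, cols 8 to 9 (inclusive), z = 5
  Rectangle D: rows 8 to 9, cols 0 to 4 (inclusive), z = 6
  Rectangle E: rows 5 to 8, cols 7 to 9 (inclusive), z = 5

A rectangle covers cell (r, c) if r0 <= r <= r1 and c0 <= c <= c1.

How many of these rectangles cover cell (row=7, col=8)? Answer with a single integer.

Check cell (7,8):
  A: rows 2-5 cols 2-4 -> outside (row miss)
  B: rows 0-1 cols 10-11 -> outside (row miss)
  C: rows 6-9 cols 8-9 -> covers
  D: rows 8-9 cols 0-4 -> outside (row miss)
  E: rows 5-8 cols 7-9 -> covers
Count covering = 2

Answer: 2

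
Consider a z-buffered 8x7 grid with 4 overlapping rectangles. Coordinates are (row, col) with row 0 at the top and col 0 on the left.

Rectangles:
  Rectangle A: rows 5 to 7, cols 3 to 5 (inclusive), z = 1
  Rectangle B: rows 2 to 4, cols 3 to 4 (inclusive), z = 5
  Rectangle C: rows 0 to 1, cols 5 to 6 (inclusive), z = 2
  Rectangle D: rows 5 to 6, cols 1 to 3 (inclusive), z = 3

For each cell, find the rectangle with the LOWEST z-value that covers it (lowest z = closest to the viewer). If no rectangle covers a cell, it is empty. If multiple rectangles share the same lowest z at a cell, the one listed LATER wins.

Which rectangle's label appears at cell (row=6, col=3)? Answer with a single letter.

Answer: A

Derivation:
Check cell (6,3):
  A: rows 5-7 cols 3-5 z=1 -> covers; best now A (z=1)
  B: rows 2-4 cols 3-4 -> outside (row miss)
  C: rows 0-1 cols 5-6 -> outside (row miss)
  D: rows 5-6 cols 1-3 z=3 -> covers; best now A (z=1)
Winner: A at z=1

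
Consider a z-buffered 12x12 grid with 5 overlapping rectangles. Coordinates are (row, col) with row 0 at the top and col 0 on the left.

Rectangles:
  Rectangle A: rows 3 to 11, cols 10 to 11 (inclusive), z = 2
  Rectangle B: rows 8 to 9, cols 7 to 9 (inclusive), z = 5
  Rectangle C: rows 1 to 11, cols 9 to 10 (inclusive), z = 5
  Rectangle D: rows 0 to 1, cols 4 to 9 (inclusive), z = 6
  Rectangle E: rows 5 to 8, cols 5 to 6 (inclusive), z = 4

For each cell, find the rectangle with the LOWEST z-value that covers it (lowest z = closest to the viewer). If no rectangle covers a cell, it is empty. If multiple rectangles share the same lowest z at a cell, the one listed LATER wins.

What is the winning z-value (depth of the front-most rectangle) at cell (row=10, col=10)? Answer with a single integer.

Check cell (10,10):
  A: rows 3-11 cols 10-11 z=2 -> covers; best now A (z=2)
  B: rows 8-9 cols 7-9 -> outside (row miss)
  C: rows 1-11 cols 9-10 z=5 -> covers; best now A (z=2)
  D: rows 0-1 cols 4-9 -> outside (row miss)
  E: rows 5-8 cols 5-6 -> outside (row miss)
Winner: A at z=2

Answer: 2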